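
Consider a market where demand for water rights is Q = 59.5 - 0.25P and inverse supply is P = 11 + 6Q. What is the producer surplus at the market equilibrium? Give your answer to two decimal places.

1545.87

Rewriting demand in inverse form: P = 238 - 4Q.
Set 238 - 4Q = 11 + 6Q, which gives 227 = 10Q, so Q* = 22.7 and P* = 238 - 4(22.7) = 147.2.
The supply curve's price intercept is 11, so PS = (1/2)(Q*)(P* - 11) = (1/2)(22.7)(136.2) = 1545.87.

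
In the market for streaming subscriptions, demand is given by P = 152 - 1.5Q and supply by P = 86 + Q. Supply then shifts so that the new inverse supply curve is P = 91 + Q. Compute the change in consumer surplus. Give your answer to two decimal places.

-76.20

Initial equilibrium: Q_0 = 26.4, P_0 = 112.4; CS_0 = (1/2)(26.4)(39.6) = 522.72, PS_0 = (1/2)(26.4)(26.4) = 348.48.
New equilibrium: 152 - 1.5Q = 91 + Q gives Q_1 = 24.4, P_1 = 115.4; CS_1 = 446.52, PS_1 = 297.68.
Change in consumer surplus = 446.52 - 522.72 = -76.2.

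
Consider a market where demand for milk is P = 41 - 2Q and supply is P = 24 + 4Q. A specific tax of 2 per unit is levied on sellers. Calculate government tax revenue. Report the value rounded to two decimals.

Pre-tax equilibrium: 41 - 2Q = 24 + 4Q gives Q* = 2.8333, P* = 35.3333.
With the tax, sellers need 2 more per unit: 41 - 2Q = 24 + 4Q + 2, so Q_t = 2.5. Buyers pay P_b = 36; sellers receive P_s = P_b - 2 = 34.
Tax revenue = t x Q_t = 2 x 2.5 = 5.

5.00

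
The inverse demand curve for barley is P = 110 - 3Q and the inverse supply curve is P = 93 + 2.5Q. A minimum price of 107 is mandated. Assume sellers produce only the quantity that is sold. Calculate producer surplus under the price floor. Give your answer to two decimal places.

12.75

Without the control, 110 - 3Q = 93 + 2.5Q so Q* = 3.0909 and P* = 100.7273.
At P = 107, buyers demand (110 - 107)/3 = 1 while sellers would supply more, so the quantity traded is 1 at price 107.
The supply price at Q = 1 is 95.5. PS is the trapezoid between 107 and supply over [0, 1]: (1/2)[(107 - 93) + (107 - 95.5)](1) = 12.75.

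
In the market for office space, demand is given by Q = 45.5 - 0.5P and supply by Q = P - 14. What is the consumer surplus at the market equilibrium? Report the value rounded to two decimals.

658.78

Rewriting demand in inverse form: P = 91 - 2Q.
Rewriting supply in inverse form: P = 14 + Q.
Set 91 - 2Q = 14 + Q, which gives 77 = 3Q, so Q* = 25.6667 and P* = 91 - 2(25.6667) = 39.6667.
CS is the area between the demand curve and P* from 0 to Q*: (1/2)(25.6667)(51.3333) = 658.7778.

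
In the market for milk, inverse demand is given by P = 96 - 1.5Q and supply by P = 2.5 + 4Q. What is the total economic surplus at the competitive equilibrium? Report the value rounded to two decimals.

Set 96 - 1.5Q = 2.5 + 4Q, which gives 93.5 = 5.5Q, so Q* = 17 and P* = 96 - 1.5(17) = 70.5.
CS = (1/2)(17)(25.5) = 216.75 and PS = (1/2)(17)(68) = 578, so total surplus = 794.75.

794.75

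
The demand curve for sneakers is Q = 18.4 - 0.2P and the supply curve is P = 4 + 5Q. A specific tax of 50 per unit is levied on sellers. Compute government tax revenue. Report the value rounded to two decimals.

Rewriting demand in inverse form: P = 92 - 5Q.
Pre-tax equilibrium: 92 - 5Q = 4 + 5Q gives Q* = 8.8, P* = 48.
A tax on sellers shifts supply up by 50: 92 - 5Q = 4 + 5Q + 50, so Q_t = 3.8. Buyers pay P_b = 73; sellers receive P_s = P_b - 50 = 23.
Revenue is the tax times quantity traded: 50 x 3.8 = 190.

190.00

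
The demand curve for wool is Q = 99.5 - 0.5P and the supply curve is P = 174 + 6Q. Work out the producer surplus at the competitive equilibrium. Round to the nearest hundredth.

29.30

Rewriting demand in inverse form: P = 199 - 2Q.
Equilibrium: 199 - 2Q = 174 + 6Q, so Q* = 3.125 and P* = 192.75.
Producer surplus is the triangle above supply below P*: (1/2)(3.125)(192.75 - 174) = (1/2)(3.125)(18.75) = 29.2969.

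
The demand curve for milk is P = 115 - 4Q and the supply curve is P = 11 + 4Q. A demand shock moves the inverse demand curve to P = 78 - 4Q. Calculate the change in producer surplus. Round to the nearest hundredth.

Initial equilibrium: Q_0 = 13, P_0 = 63; CS_0 = (1/2)(13)(52) = 338, PS_0 = (1/2)(13)(52) = 338.
New equilibrium: 78 - 4Q = 11 + 4Q gives Q_1 = 8.375, P_1 = 44.5; CS_1 = 140.2812, PS_1 = 140.2812.
Change in producer surplus = 140.2812 - 338 = -197.7188.

-197.72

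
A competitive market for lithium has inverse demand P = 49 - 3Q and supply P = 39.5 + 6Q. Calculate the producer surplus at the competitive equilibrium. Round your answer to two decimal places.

3.34

Equilibrium: 49 - 3Q = 39.5 + 6Q, so Q* = 1.0556 and P* = 45.8333.
The supply curve's price intercept is 39.5, so PS = (1/2)(Q*)(P* - 39.5) = (1/2)(1.0556)(6.3333) = 3.3426.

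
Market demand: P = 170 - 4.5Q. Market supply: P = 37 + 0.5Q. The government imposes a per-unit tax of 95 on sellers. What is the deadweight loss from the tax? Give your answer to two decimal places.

Without the tax, 170 - 4.5Q = 37 + 0.5Q so Q* = 26.6 and P* = 50.3.
With the tax, sellers need 95 more per unit: 170 - 4.5Q = 37 + 0.5Q + 95, so Q_t = 7.6. Buyers pay P_b = 135.8; sellers receive P_s = P_b - 95 = 40.8.
The welfare triangle lost has base Q* - Q_t = 19 and height t = 95, so DWL = (1/2)(19)(95) = 902.5.

902.50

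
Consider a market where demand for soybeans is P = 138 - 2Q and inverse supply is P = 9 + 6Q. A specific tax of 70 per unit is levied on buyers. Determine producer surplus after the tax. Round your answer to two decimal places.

163.17

Without the tax, 138 - 2Q = 9 + 6Q so Q* = 16.125 and P* = 105.75.
A tax on buyers shifts demand down by 70: (138 - 70) - 2Q = 9 + 6Q, so Q_t = 7.375. Buyers pay P_b = 123.25; sellers receive P_s = P_b - 70 = 53.25.
PS = (1/2)(Q_t)(P_s - 9) = (1/2)(7.375)(44.25) = 163.1719.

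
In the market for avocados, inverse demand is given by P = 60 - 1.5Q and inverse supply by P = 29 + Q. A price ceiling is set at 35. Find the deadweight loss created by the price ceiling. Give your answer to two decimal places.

Without the control, 60 - 1.5Q = 29 + Q so Q* = 12.4 and P* = 41.4.
At the ceiling price 35, quantity supplied is (35 - 29)/1 = 6; supply is the short side, so Q = 6 trades at P = 35.
The lost-trades triangle has base Q* - 6 = 6.4 and height equal to the gap between the curves at Q = 6, which is 51 - 35 = 16. DWL = (1/2)(6.4)(16) = 51.2.

51.20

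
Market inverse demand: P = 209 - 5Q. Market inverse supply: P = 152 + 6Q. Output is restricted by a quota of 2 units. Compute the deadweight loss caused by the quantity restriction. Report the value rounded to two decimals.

55.68

Unrestricted equilibrium: Q* = (209 - 152)/(5 + 6) = 5.1818.
At Q = 2 the demand price is 209 - 5(2) = 199 and the supply price is 152 + 6(2) = 164.
DWL = (1/2)(gap between curves at 2) x (Q* - 2) = (1/2)(35)(3.1818) = 55.6818.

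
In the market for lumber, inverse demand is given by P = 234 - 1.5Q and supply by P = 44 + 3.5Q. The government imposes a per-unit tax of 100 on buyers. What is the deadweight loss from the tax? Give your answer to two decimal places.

Without the tax, 234 - 1.5Q = 44 + 3.5Q so Q* = 38 and P* = 177.
A tax on buyers shifts demand down by 100: (234 - 100) - 1.5Q = 44 + 3.5Q, so Q_t = 18. Buyers pay P_b = 207; sellers receive P_s = P_b - 100 = 107.
The welfare triangle lost has base Q* - Q_t = 20 and height t = 100, so DWL = (1/2)(20)(100) = 1000.

1000.00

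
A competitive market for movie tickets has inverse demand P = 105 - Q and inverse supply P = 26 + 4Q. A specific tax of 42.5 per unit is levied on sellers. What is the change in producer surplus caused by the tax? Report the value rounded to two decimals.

Without the tax, 105 - Q = 26 + 4Q so Q* = 15.8 and P* = 89.2.
With the tax, sellers need 42.5 more per unit: 105 - Q = 26 + 4Q + 42.5, so Q_t = 7.3. Buyers pay P_b = 97.7; sellers receive P_s = P_b - 42.5 = 55.2.
Producers lose the trapezoid between P_s and P* out to Q_t plus the triangle from Q_t to Q*: change in PS = 106.58 - 499.28 = -392.7.

-392.70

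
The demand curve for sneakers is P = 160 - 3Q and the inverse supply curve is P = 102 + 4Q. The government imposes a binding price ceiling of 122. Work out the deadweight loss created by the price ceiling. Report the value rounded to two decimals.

Free-market equilibrium: 160 - 3Q = 102 + 4Q gives Q* = 8.2857, P* = 135.1429.
At P = 122, sellers supply (122 - 102)/4 = 5 while buyers want more, so the quantity traded is 5 at price 122.
At Q = 5 the demand price is 145 and the supply price is 122. Deadweight loss is the triangle between the curves from 5 to 8.2857: (1/2)(145 - 122)(8.2857 - 5) = 37.7857.

37.79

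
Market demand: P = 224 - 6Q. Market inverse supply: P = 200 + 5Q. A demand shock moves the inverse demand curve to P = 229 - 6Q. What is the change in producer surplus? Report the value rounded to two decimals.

Initial equilibrium: Q_0 = 2.1818, P_0 = 210.9091; CS_0 = (1/2)(2.1818)(13.0909) = 14.281, PS_0 = (1/2)(2.1818)(10.9091) = 11.9008.
New equilibrium: 229 - 6Q = 200 + 5Q gives Q_1 = 2.6364, P_1 = 213.1818; CS_1 = 20.8512, PS_1 = 17.376.
Change in producer surplus = 17.376 - 11.9008 = 5.4752.

5.48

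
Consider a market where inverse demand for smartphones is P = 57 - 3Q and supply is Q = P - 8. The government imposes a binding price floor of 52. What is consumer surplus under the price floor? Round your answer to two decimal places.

Rewriting supply in inverse form: P = 8 + Q.
Free-market equilibrium: 57 - 3Q = 8 + Q gives Q* = 12.25, P* = 20.25.
At the floor price 52, quantity demanded is (57 - 52)/3 = 1.6667; demand is the short side, so Q = 1.6667 trades at P = 52.
CS is the triangle under demand above 52: (1/2)(1.6667)(57 - 52) = 4.1667.

4.17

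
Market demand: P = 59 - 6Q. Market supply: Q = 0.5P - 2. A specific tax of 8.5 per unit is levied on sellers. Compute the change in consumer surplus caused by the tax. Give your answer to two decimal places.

Rewriting supply in inverse form: P = 4 + 2Q.
Without the tax, 59 - 6Q = 4 + 2Q so Q* = 6.875 and P* = 17.75.
A tax on sellers shifts supply up by 8.5: 59 - 6Q = 4 + 2Q + 8.5, so Q_t = 5.8125. Buyers pay P_b = 24.125; sellers receive P_s = P_b - 8.5 = 15.625.
Consumers lose the trapezoid between P* and P_b out to Q_t plus the triangle from Q_t to Q*: change in CS = 101.3555 - 141.7969 = -40.4414.

-40.44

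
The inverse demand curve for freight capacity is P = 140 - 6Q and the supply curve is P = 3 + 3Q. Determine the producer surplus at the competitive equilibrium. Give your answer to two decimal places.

347.57

Setting demand equal to supply, 137 = 9Q, so Q* = 15.2222 and P* = 48.6667.
The supply curve's price intercept is 3, so PS = (1/2)(Q*)(P* - 3) = (1/2)(15.2222)(45.6667) = 347.5741.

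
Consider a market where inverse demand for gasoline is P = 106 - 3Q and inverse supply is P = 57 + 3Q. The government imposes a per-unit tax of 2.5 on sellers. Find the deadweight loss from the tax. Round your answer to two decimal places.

0.52

Without the tax, 106 - 3Q = 57 + 3Q so Q* = 8.1667 and P* = 81.5.
A tax on sellers shifts supply up by 2.5: 106 - 3Q = 57 + 3Q + 2.5, so Q_t = 7.75. Buyers pay P_b = 82.75; sellers receive P_s = P_b - 2.5 = 80.25.
Deadweight loss is the triangle between the curves from Q_t to Q*: (1/2)(8.1667 - 7.75)(2.5) = 0.5208.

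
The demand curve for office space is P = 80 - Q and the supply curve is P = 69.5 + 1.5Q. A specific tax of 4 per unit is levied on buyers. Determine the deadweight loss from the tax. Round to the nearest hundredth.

Pre-tax equilibrium: 80 - Q = 69.5 + 1.5Q gives Q* = 4.2, P* = 75.8.
A tax on buyers shifts demand down by 4: (80 - 4) - Q = 69.5 + 1.5Q, so Q_t = 2.6. Buyers pay P_b = 77.4; sellers receive P_s = P_b - 4 = 73.4.
Deadweight loss is the triangle between the curves from Q_t to Q*: (1/2)(4.2 - 2.6)(4) = 3.2.

3.20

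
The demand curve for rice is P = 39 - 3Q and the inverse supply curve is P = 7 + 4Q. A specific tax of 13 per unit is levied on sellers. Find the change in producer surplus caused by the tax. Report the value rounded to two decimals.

Without the tax, 39 - 3Q = 7 + 4Q so Q* = 4.5714 and P* = 25.2857.
With the tax, sellers need 13 more per unit: 39 - 3Q = 7 + 4Q + 13, so Q_t = 2.7143. Buyers pay P_b = 30.8571; sellers receive P_s = P_b - 13 = 17.8571.
Producers lose the trapezoid between P_s and P* out to Q_t plus the triangle from Q_t to Q*: change in PS = 14.7347 - 41.7959 = -27.0612.

-27.06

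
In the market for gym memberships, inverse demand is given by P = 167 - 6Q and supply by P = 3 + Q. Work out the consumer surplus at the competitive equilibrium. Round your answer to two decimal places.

1646.69

Setting demand equal to supply, 164 = 7Q, so Q* = 23.4286 and P* = 26.4286.
CS is the area between the demand curve and P* from 0 to Q*: (1/2)(23.4286)(140.5714) = 1646.6939.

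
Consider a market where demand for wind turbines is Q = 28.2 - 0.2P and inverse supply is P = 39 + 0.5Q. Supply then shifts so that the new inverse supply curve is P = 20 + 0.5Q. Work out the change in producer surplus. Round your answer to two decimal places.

35.02

Rewriting demand in inverse form: P = 141 - 5Q.
Initial equilibrium: Q_0 = 18.5455, P_0 = 48.2727; CS_0 = (1/2)(18.5455)(92.7273) = 859.8347, PS_0 = (1/2)(18.5455)(9.2727) = 85.9835.
New equilibrium: 141 - 5Q = 20 + 0.5Q gives Q_1 = 22, P_1 = 31; CS_1 = 1210, PS_1 = 121.
Change in producer surplus = 121 - 85.9835 = 35.0165.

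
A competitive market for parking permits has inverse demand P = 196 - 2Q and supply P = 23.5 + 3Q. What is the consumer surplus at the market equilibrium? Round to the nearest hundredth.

Set 196 - 2Q = 23.5 + 3Q, which gives 172.5 = 5Q, so Q* = 34.5 and P* = 196 - 2(34.5) = 127.
Consumer surplus is the triangle under demand above P*: (1/2)(34.5)(196 - 127) = (1/2)(34.5)(69) = 1190.25.

1190.25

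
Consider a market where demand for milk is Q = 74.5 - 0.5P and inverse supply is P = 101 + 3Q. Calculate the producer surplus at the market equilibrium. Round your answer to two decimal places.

138.24

Rewriting demand in inverse form: P = 149 - 2Q.
Setting demand equal to supply, 48 = 5Q, so Q* = 9.6 and P* = 129.8.
The supply curve's price intercept is 101, so PS = (1/2)(Q*)(P* - 101) = (1/2)(9.6)(28.8) = 138.24.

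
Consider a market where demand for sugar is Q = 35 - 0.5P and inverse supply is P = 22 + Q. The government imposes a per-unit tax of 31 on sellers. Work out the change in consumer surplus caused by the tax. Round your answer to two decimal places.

-223.89

Rewriting demand in inverse form: P = 70 - 2Q.
Without the tax, 70 - 2Q = 22 + Q so Q* = 16 and P* = 38.
A tax on sellers shifts supply up by 31: 70 - 2Q = 22 + Q + 31, so Q_t = 5.6667. Buyers pay P_b = 58.6667; sellers receive P_s = P_b - 31 = 27.6667.
CS falls from (1/2)(16)(32) = 256 to (1/2)(5.6667)(11.3333) = 32.1111, a change of -223.8889.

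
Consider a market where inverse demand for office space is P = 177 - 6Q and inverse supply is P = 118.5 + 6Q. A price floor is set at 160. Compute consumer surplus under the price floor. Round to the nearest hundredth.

24.08

Free-market equilibrium: 177 - 6Q = 118.5 + 6Q gives Q* = 4.875, P* = 147.75.
At the floor price 160, quantity demanded is (177 - 160)/6 = 2.8333; demand is the short side, so Q = 2.8333 trades at P = 160.
CS is the triangle under demand above 160: (1/2)(2.8333)(177 - 160) = 24.0833.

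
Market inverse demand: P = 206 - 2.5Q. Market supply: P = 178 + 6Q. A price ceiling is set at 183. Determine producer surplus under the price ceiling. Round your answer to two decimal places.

2.08

Without the control, 206 - 2.5Q = 178 + 6Q so Q* = 3.2941 and P* = 197.7647.
At the ceiling price 183, quantity supplied is (183 - 178)/6 = 0.8333; supply is the short side, so Q = 0.8333 trades at P = 183.
PS is the triangle above supply below 183: (1/2)(0.8333)(183 - 178) = 2.0833.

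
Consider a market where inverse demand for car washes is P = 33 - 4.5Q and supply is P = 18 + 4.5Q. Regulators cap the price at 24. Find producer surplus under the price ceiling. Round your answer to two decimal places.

4.00

Free-market equilibrium: 33 - 4.5Q = 18 + 4.5Q gives Q* = 1.6667, P* = 25.5.
At the ceiling price 24, quantity supplied is (24 - 18)/4.5 = 1.3333; supply is the short side, so Q = 1.3333 trades at P = 24.
PS is the triangle above supply below 24: (1/2)(1.3333)(24 - 18) = 4.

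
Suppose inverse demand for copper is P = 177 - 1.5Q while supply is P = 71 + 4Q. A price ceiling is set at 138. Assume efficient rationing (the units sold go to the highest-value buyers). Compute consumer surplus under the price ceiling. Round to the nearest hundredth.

442.83

Without the control, 177 - 1.5Q = 71 + 4Q so Q* = 19.2727 and P* = 148.0909.
At the ceiling price 138, quantity supplied is (138 - 71)/4 = 16.75; supply is the short side, so Q = 16.75 trades at P = 138.
The demand price at Q = 16.75 is 151.875. CS is the trapezoid between demand and 138 over [0, 16.75]: (1/2)[(177 - 138) + (151.875 - 138)](16.75) = 442.8281.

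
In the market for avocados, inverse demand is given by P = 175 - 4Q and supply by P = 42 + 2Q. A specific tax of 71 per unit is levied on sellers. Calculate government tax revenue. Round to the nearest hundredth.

733.67

Pre-tax equilibrium: 175 - 4Q = 42 + 2Q gives Q* = 22.1667, P* = 86.3333.
A tax on sellers shifts supply up by 71: 175 - 4Q = 42 + 2Q + 71, so Q_t = 10.3333. Buyers pay P_b = 133.6667; sellers receive P_s = P_b - 71 = 62.6667.
Revenue is the tax times quantity traded: 71 x 10.3333 = 733.6667.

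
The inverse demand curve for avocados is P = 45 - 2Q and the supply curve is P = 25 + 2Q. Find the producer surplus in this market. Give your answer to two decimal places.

Setting demand equal to supply, 20 = 4Q, so Q* = 5 and P* = 35.
Producer surplus is the triangle above supply below P*: (1/2)(5)(35 - 25) = (1/2)(5)(10) = 25.

25.00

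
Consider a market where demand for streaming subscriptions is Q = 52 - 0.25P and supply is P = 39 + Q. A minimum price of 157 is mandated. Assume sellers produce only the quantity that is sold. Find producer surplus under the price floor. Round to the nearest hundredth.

1423.22

Rewriting demand in inverse form: P = 208 - 4Q.
Without the control, 208 - 4Q = 39 + Q so Q* = 33.8 and P* = 72.8.
At the floor price 157, quantity demanded is (208 - 157)/4 = 12.75; demand is the short side, so Q = 12.75 trades at P = 157.
The supply price at Q = 12.75 is 51.75. PS is the trapezoid between 157 and supply over [0, 12.75]: (1/2)[(157 - 39) + (157 - 51.75)](12.75) = 1423.2188.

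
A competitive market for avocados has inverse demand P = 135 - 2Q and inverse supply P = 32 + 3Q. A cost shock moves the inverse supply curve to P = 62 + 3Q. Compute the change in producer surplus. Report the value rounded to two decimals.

-316.80

Initial equilibrium: Q_0 = 20.6, P_0 = 93.8; CS_0 = (1/2)(20.6)(41.2) = 424.36, PS_0 = (1/2)(20.6)(61.8) = 636.54.
New equilibrium: 135 - 2Q = 62 + 3Q gives Q_1 = 14.6, P_1 = 105.8; CS_1 = 213.16, PS_1 = 319.74.
Change in producer surplus = 319.74 - 636.54 = -316.8.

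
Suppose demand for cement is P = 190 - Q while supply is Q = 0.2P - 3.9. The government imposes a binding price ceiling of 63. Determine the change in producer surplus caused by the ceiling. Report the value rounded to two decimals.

-1829.54

Rewriting supply in inverse form: P = 19.5 + 5Q.
Without the control, 190 - Q = 19.5 + 5Q so Q* = 28.4167 and P* = 161.5833.
At the ceiling price 63, quantity supplied is (63 - 19.5)/5 = 8.7; supply is the short side, so Q = 8.7 trades at P = 63.
PS goes from (1/2)(28.4167)(142.0833) = 2018.7674 to 189.225 (computed as (63 - 19.5)(8.7) - (1/2)(5)(8.7)^2), a change of -1829.5424.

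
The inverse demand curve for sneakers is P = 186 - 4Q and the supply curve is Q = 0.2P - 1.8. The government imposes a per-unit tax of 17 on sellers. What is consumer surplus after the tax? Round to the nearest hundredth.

632.10

Rewriting supply in inverse form: P = 9 + 5Q.
Pre-tax equilibrium: 186 - 4Q = 9 + 5Q gives Q* = 19.6667, P* = 107.3333.
A tax on sellers shifts supply up by 17: 186 - 4Q = 9 + 5Q + 17, so Q_t = 17.7778. Buyers pay P_b = 114.8889; sellers receive P_s = P_b - 17 = 97.8889.
Consumer surplus is the triangle under demand above P_b: (1/2)(17.7778)(186 - 114.8889) = 632.0988.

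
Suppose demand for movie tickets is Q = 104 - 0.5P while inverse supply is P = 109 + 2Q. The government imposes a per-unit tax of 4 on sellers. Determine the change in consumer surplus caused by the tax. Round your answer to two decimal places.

Rewriting demand in inverse form: P = 208 - 2Q.
Without the tax, 208 - 2Q = 109 + 2Q so Q* = 24.75 and P* = 158.5.
A tax on sellers shifts supply up by 4: 208 - 2Q = 109 + 2Q + 4, so Q_t = 23.75. Buyers pay P_b = 160.5; sellers receive P_s = P_b - 4 = 156.5.
CS falls from (1/2)(24.75)(49.5) = 612.5625 to (1/2)(23.75)(47.5) = 564.0625, a change of -48.5.

-48.50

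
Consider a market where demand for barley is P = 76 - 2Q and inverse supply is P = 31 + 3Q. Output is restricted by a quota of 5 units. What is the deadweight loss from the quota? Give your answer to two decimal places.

Unrestricted equilibrium: Q* = (76 - 31)/(2 + 3) = 9.
At Q = 5 the demand price is 76 - 2(5) = 66 and the supply price is 31 + 3(5) = 46.
DWL = (1/2)(gap between curves at 5) x (Q* - 5) = (1/2)(20)(4) = 40.

40.00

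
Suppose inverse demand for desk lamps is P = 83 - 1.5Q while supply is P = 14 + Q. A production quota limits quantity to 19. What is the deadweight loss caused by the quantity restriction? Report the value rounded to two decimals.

92.45

Unrestricted equilibrium: Q* = (83 - 14)/(1.5 + 1) = 27.6.
At Q = 19 the demand price is 83 - 1.5(19) = 54.5 and the supply price is 14 + (19) = 33.
DWL = (1/2)(gap between curves at 19) x (Q* - 19) = (1/2)(21.5)(8.6) = 92.45.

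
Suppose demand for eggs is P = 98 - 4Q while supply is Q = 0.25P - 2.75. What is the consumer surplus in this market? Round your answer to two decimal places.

236.53

Rewriting supply in inverse form: P = 11 + 4Q.
Set 98 - 4Q = 11 + 4Q, which gives 87 = 8Q, so Q* = 10.875 and P* = 98 - 4(10.875) = 54.5.
Consumer surplus is the triangle under demand above P*: (1/2)(10.875)(98 - 54.5) = (1/2)(10.875)(43.5) = 236.5312.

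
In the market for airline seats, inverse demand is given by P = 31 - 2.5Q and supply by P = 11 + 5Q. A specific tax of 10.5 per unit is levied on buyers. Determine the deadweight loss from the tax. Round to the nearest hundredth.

Without the tax, 31 - 2.5Q = 11 + 5Q so Q* = 2.6667 and P* = 24.3333.
With the tax, buyers' net willingness to pay falls by 10.5: (31 - 10.5) - 2.5Q = 11 + 5Q, so Q_t = 1.2667. Buyers pay P_b = 27.8333; sellers receive P_s = P_b - 10.5 = 17.3333.
Deadweight loss is the triangle between the curves from Q_t to Q*: (1/2)(2.6667 - 1.2667)(10.5) = 7.35.

7.35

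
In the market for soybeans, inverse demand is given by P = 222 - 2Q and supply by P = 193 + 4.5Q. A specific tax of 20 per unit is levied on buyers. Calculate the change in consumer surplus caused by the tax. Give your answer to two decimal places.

Without the tax, 222 - 2Q = 193 + 4.5Q so Q* = 4.4615 and P* = 213.0769.
With the tax, buyers' net willingness to pay falls by 20: (222 - 20) - 2Q = 193 + 4.5Q, so Q_t = 1.3846. Buyers pay P_b = 219.2308; sellers receive P_s = P_b - 20 = 199.2308.
Consumers lose the trapezoid between P* and P_b out to Q_t plus the triangle from Q_t to Q*: change in CS = 1.9172 - 19.9053 = -17.9882.

-17.99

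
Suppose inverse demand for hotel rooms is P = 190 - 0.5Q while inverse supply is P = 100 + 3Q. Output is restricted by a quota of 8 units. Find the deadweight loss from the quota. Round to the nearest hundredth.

Without the quota, 190 - 0.5Q = 100 + 3Q gives Q* = 25.7143.
At Q = 8 the demand price is 190 - 0.5(8) = 186 and the supply price is 100 + 3(8) = 124.
DWL = (1/2)(gap between curves at 8) x (Q* - 8) = (1/2)(62)(17.7143) = 549.1429.

549.14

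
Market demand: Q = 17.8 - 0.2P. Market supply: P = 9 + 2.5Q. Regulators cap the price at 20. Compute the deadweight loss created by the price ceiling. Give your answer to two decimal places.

Rewriting demand in inverse form: P = 89 - 5Q.
Without the control, 89 - 5Q = 9 + 2.5Q so Q* = 10.6667 and P* = 35.6667.
At P = 20, sellers supply (20 - 9)/2.5 = 4.4 while buyers want more, so the quantity traded is 4.4 at price 20.
At Q = 4.4 the demand price is 67 and the supply price is 20. Deadweight loss is the triangle between the curves from 4.4 to 10.6667: (1/2)(67 - 20)(10.6667 - 4.4) = 147.2667.

147.27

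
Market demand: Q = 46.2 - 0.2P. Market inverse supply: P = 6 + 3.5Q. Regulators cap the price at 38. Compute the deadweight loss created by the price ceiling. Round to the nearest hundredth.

1276.06

Rewriting demand in inverse form: P = 231 - 5Q.
Without the control, 231 - 5Q = 6 + 3.5Q so Q* = 26.4706 and P* = 98.6471.
At the ceiling price 38, quantity supplied is (38 - 6)/3.5 = 9.1429; supply is the short side, so Q = 9.1429 trades at P = 38.
The lost-trades triangle has base Q* - 9.1429 = 17.3277 and height equal to the gap between the curves at Q = 9.1429, which is 185.2857 - 38 = 147.2857. DWL = (1/2)(17.3277)(147.2857) = 1276.0636.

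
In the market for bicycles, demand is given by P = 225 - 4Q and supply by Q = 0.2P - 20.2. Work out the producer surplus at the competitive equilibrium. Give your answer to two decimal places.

474.57

Rewriting supply in inverse form: P = 101 + 5Q.
Set 225 - 4Q = 101 + 5Q, which gives 124 = 9Q, so Q* = 13.7778 and P* = 225 - 4(13.7778) = 169.8889.
Producer surplus is the triangle above supply below P*: (1/2)(13.7778)(169.8889 - 101) = (1/2)(13.7778)(68.8889) = 474.5679.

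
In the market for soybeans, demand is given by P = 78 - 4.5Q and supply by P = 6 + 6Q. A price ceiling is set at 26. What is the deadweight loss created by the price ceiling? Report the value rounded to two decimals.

Free-market equilibrium: 78 - 4.5Q = 6 + 6Q gives Q* = 6.8571, P* = 47.1429.
At the ceiling price 26, quantity supplied is (26 - 6)/6 = 3.3333; supply is the short side, so Q = 3.3333 trades at P = 26.
The lost-trades triangle has base Q* - 3.3333 = 3.5238 and height equal to the gap between the curves at Q = 3.3333, which is 63 - 26 = 37. DWL = (1/2)(3.5238)(37) = 65.1905.

65.19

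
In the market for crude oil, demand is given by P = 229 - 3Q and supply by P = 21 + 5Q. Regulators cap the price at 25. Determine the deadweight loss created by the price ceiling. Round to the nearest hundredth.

2540.16

Free-market equilibrium: 229 - 3Q = 21 + 5Q gives Q* = 26, P* = 151.
At P = 25, sellers supply (25 - 21)/5 = 0.8 while buyers want more, so the quantity traded is 0.8 at price 25.
At Q = 0.8 the demand price is 226.6 and the supply price is 25. Deadweight loss is the triangle between the curves from 0.8 to 26: (1/2)(226.6 - 25)(26 - 0.8) = 2540.16.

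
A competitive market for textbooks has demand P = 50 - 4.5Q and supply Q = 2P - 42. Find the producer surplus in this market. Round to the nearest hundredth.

8.41

Rewriting supply in inverse form: P = 21 + 0.5Q.
Equilibrium: 50 - 4.5Q = 21 + 0.5Q, so Q* = 5.8 and P* = 23.9.
PS is the area between P* and the supply curve from 0 to Q*: (1/2)(5.8)(2.9) = 8.41.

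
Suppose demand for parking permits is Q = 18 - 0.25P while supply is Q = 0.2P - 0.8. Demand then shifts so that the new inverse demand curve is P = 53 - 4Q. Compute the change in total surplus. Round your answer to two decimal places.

Rewriting demand in inverse form: P = 72 - 4Q.
Rewriting supply in inverse form: P = 4 + 5Q.
Initial equilibrium: Q_0 = 7.5556, P_0 = 41.7778; CS_0 = (1/2)(7.5556)(30.2222) = 114.1728, PS_0 = (1/2)(7.5556)(37.7778) = 142.716.
New equilibrium: 53 - 4Q = 4 + 5Q gives Q_1 = 5.4444, P_1 = 31.2222; CS_1 = 59.284, PS_1 = 74.1049.
Change in total surplus = (59.284 + 74.1049) - (114.1728 + 142.716) = -123.5.

-123.50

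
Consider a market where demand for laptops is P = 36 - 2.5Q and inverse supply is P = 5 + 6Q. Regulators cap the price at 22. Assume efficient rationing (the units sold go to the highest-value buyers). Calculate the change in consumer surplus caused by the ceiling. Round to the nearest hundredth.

Free-market equilibrium: 36 - 2.5Q = 5 + 6Q gives Q* = 3.6471, P* = 26.8824.
At the ceiling price 22, quantity supplied is (22 - 5)/6 = 2.8333; supply is the short side, so Q = 2.8333 trades at P = 22.
CS goes from (1/2)(3.6471)(9.1176) = 16.6263 to 29.6319 (computed as (36 - 22)(2.8333) - (1/2)(2.5)(2.8333)^2), a change of 13.0056.

13.01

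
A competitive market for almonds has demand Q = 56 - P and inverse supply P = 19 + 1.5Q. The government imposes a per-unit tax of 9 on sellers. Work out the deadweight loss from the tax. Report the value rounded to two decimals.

16.20

Rewriting demand in inverse form: P = 56 - Q.
Pre-tax equilibrium: 56 - Q = 19 + 1.5Q gives Q* = 14.8, P* = 41.2.
With the tax, sellers need 9 more per unit: 56 - Q = 19 + 1.5Q + 9, so Q_t = 11.2. Buyers pay P_b = 44.8; sellers receive P_s = P_b - 9 = 35.8.
Deadweight loss is the triangle between the curves from Q_t to Q*: (1/2)(14.8 - 11.2)(9) = 16.2.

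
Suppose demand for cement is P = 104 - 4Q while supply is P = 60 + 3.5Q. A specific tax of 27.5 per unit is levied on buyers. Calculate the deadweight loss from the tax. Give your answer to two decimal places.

50.42

Without the tax, 104 - 4Q = 60 + 3.5Q so Q* = 5.8667 and P* = 80.5333.
A tax on buyers shifts demand down by 27.5: (104 - 27.5) - 4Q = 60 + 3.5Q, so Q_t = 2.2. Buyers pay P_b = 95.2; sellers receive P_s = P_b - 27.5 = 67.7.
Deadweight loss is the triangle between the curves from Q_t to Q*: (1/2)(5.8667 - 2.2)(27.5) = 50.4167.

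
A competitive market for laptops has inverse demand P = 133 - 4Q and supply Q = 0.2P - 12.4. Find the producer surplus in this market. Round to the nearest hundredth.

Rewriting supply in inverse form: P = 62 + 5Q.
Equilibrium: 133 - 4Q = 62 + 5Q, so Q* = 7.8889 and P* = 101.4444.
The supply curve's price intercept is 62, so PS = (1/2)(Q*)(P* - 62) = (1/2)(7.8889)(39.4444) = 155.5864.

155.59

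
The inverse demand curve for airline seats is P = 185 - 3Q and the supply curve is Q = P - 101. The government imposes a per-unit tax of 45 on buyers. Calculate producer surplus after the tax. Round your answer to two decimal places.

Rewriting supply in inverse form: P = 101 + Q.
Without the tax, 185 - 3Q = 101 + Q so Q* = 21 and P* = 122.
With the tax, buyers' net willingness to pay falls by 45: (185 - 45) - 3Q = 101 + Q, so Q_t = 9.75. Buyers pay P_b = 155.75; sellers receive P_s = P_b - 45 = 110.75.
Producer surplus is the triangle above supply below P_s: (1/2)(9.75)(110.75 - 101) = 47.5312.

47.53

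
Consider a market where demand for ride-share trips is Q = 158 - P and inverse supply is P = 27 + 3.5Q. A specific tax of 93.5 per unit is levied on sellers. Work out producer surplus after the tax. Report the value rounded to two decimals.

Rewriting demand in inverse form: P = 158 - Q.
Pre-tax equilibrium: 158 - Q = 27 + 3.5Q gives Q* = 29.1111, P* = 128.8889.
A tax on sellers shifts supply up by 93.5: 158 - Q = 27 + 3.5Q + 93.5, so Q_t = 8.3333. Buyers pay P_b = 149.6667; sellers receive P_s = P_b - 93.5 = 56.1667.
Producer surplus is the triangle above supply below P_s: (1/2)(8.3333)(56.1667 - 27) = 121.5278.

121.53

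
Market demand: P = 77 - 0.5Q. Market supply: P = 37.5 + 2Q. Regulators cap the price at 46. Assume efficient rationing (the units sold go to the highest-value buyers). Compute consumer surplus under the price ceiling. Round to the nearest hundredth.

127.23

Free-market equilibrium: 77 - 0.5Q = 37.5 + 2Q gives Q* = 15.8, P* = 69.1.
At the ceiling price 46, quantity supplied is (46 - 37.5)/2 = 4.25; supply is the short side, so Q = 4.25 trades at P = 46.
The demand price at Q = 4.25 is 74.875. CS is the trapezoid between demand and 46 over [0, 4.25]: (1/2)[(77 - 46) + (74.875 - 46)](4.25) = 127.2344.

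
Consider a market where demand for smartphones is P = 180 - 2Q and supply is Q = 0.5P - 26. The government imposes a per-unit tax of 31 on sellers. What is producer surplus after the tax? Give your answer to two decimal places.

588.06

Rewriting supply in inverse form: P = 52 + 2Q.
Without the tax, 180 - 2Q = 52 + 2Q so Q* = 32 and P* = 116.
With the tax, sellers need 31 more per unit: 180 - 2Q = 52 + 2Q + 31, so Q_t = 24.25. Buyers pay P_b = 131.5; sellers receive P_s = P_b - 31 = 100.5.
Producer surplus is the triangle above supply below P_s: (1/2)(24.25)(100.5 - 52) = 588.0625.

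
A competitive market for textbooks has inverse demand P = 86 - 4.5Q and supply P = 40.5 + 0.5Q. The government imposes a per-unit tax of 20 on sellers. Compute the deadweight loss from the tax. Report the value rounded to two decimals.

40.00

Without the tax, 86 - 4.5Q = 40.5 + 0.5Q so Q* = 9.1 and P* = 45.05.
With the tax, sellers need 20 more per unit: 86 - 4.5Q = 40.5 + 0.5Q + 20, so Q_t = 5.1. Buyers pay P_b = 63.05; sellers receive P_s = P_b - 20 = 43.05.
The welfare triangle lost has base Q* - Q_t = 4 and height t = 20, so DWL = (1/2)(4)(20) = 40.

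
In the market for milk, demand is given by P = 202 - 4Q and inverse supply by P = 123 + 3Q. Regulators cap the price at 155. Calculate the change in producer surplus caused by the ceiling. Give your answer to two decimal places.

-20.38

Without the control, 202 - 4Q = 123 + 3Q so Q* = 11.2857 and P* = 156.8571.
At the ceiling price 155, quantity supplied is (155 - 123)/3 = 10.6667; supply is the short side, so Q = 10.6667 trades at P = 155.
PS goes from (1/2)(11.2857)(33.8571) = 191.051 to 170.6667 (computed as (155 - 123)(10.6667) - (1/2)(3)(10.6667)^2), a change of -20.3844.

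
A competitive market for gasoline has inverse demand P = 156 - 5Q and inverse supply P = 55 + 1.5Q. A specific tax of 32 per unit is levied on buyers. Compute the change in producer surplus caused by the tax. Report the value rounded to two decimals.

-96.57

Without the tax, 156 - 5Q = 55 + 1.5Q so Q* = 15.5385 and P* = 78.3077.
With the tax, buyers' net willingness to pay falls by 32: (156 - 32) - 5Q = 55 + 1.5Q, so Q_t = 10.6154. Buyers pay P_b = 102.9231; sellers receive P_s = P_b - 32 = 70.9231.
Producers lose the trapezoid between P_s and P* out to Q_t plus the triangle from Q_t to Q*: change in PS = 84.5148 - 181.0828 = -96.568.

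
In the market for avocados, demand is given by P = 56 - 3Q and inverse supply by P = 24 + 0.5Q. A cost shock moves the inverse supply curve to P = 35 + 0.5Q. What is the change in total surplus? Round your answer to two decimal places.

-83.29

Initial equilibrium: Q_0 = 9.1429, P_0 = 28.5714; CS_0 = (1/2)(9.1429)(27.4286) = 125.3878, PS_0 = (1/2)(9.1429)(4.5714) = 20.898.
New equilibrium: 56 - 3Q = 35 + 0.5Q gives Q_1 = 6, P_1 = 38; CS_1 = 54, PS_1 = 9.
Change in total surplus = (54 + 9) - (125.3878 + 20.898) = -83.2857.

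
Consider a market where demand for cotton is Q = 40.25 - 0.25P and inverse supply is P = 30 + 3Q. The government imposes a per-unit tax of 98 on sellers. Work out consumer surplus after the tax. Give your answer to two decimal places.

44.45

Rewriting demand in inverse form: P = 161 - 4Q.
Pre-tax equilibrium: 161 - 4Q = 30 + 3Q gives Q* = 18.7143, P* = 86.1429.
With the tax, sellers need 98 more per unit: 161 - 4Q = 30 + 3Q + 98, so Q_t = 4.7143. Buyers pay P_b = 142.1429; sellers receive P_s = P_b - 98 = 44.1429.
CS = (1/2)(Q_t)(161 - P_b) = (1/2)(4.7143)(18.8571) = 44.449.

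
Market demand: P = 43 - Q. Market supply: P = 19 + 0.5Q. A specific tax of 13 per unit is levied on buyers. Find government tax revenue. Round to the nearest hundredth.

Without the tax, 43 - Q = 19 + 0.5Q so Q* = 16 and P* = 27.
A tax on buyers shifts demand down by 13: (43 - 13) - Q = 19 + 0.5Q, so Q_t = 7.3333. Buyers pay P_b = 35.6667; sellers receive P_s = P_b - 13 = 22.6667.
Tax revenue = t x Q_t = 13 x 7.3333 = 95.3333.

95.33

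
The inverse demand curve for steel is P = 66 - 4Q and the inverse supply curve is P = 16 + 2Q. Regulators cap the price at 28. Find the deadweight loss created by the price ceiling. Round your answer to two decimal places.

Without the control, 66 - 4Q = 16 + 2Q so Q* = 8.3333 and P* = 32.6667.
At the ceiling price 28, quantity supplied is (28 - 16)/2 = 6; supply is the short side, so Q = 6 trades at P = 28.
At Q = 6 the demand price is 42 and the supply price is 28. Deadweight loss is the triangle between the curves from 6 to 8.3333: (1/2)(42 - 28)(8.3333 - 6) = 16.3333.

16.33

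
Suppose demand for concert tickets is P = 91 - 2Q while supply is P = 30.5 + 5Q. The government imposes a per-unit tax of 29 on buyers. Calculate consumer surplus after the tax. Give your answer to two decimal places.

20.25

Pre-tax equilibrium: 91 - 2Q = 30.5 + 5Q gives Q* = 8.6429, P* = 73.7143.
With the tax, buyers' net willingness to pay falls by 29: (91 - 29) - 2Q = 30.5 + 5Q, so Q_t = 4.5. Buyers pay P_b = 82; sellers receive P_s = P_b - 29 = 53.
Consumer surplus is the triangle under demand above P_b: (1/2)(4.5)(91 - 82) = 20.25.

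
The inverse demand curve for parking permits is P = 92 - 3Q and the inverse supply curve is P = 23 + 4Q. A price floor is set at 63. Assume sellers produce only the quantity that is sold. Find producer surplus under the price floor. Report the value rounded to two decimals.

199.78

Free-market equilibrium: 92 - 3Q = 23 + 4Q gives Q* = 9.8571, P* = 62.4286.
At P = 63, buyers demand (92 - 63)/3 = 9.6667 while sellers would supply more, so the quantity traded is 9.6667 at price 63.
The supply price at Q = 9.6667 is 61.6667. PS is the trapezoid between 63 and supply over [0, 9.6667]: (1/2)[(63 - 23) + (63 - 61.6667)](9.6667) = 199.7778.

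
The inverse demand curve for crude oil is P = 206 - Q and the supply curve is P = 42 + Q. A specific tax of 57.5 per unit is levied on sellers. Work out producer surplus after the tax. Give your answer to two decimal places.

Without the tax, 206 - Q = 42 + Q so Q* = 82 and P* = 124.
A tax on sellers shifts supply up by 57.5: 206 - Q = 42 + Q + 57.5, so Q_t = 53.25. Buyers pay P_b = 152.75; sellers receive P_s = P_b - 57.5 = 95.25.
Producer surplus is the triangle above supply below P_s: (1/2)(53.25)(95.25 - 42) = 1417.7812.

1417.78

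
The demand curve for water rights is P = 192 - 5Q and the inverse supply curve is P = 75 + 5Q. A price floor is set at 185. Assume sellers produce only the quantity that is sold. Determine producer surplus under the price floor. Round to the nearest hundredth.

Without the control, 192 - 5Q = 75 + 5Q so Q* = 11.7 and P* = 133.5.
At the floor price 185, quantity demanded is (192 - 185)/5 = 1.4; demand is the short side, so Q = 1.4 trades at P = 185.
The supply price at Q = 1.4 is 82. PS is the trapezoid between 185 and supply over [0, 1.4]: (1/2)[(185 - 75) + (185 - 82)](1.4) = 149.1.

149.10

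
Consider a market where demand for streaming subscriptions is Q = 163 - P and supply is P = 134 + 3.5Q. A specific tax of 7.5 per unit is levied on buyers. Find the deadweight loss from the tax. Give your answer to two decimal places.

6.25

Rewriting demand in inverse form: P = 163 - Q.
Without the tax, 163 - Q = 134 + 3.5Q so Q* = 6.4444 and P* = 156.5556.
A tax on buyers shifts demand down by 7.5: (163 - 7.5) - Q = 134 + 3.5Q, so Q_t = 4.7778. Buyers pay P_b = 158.2222; sellers receive P_s = P_b - 7.5 = 150.7222.
Deadweight loss is the triangle between the curves from Q_t to Q*: (1/2)(6.4444 - 4.7778)(7.5) = 6.25.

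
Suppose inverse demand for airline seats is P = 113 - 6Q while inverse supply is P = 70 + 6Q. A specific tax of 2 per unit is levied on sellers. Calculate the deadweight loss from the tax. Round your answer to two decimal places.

0.17

Without the tax, 113 - 6Q = 70 + 6Q so Q* = 3.5833 and P* = 91.5.
With the tax, sellers need 2 more per unit: 113 - 6Q = 70 + 6Q + 2, so Q_t = 3.4167. Buyers pay P_b = 92.5; sellers receive P_s = P_b - 2 = 90.5.
Deadweight loss is the triangle between the curves from Q_t to Q*: (1/2)(3.5833 - 3.4167)(2) = 0.1667.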